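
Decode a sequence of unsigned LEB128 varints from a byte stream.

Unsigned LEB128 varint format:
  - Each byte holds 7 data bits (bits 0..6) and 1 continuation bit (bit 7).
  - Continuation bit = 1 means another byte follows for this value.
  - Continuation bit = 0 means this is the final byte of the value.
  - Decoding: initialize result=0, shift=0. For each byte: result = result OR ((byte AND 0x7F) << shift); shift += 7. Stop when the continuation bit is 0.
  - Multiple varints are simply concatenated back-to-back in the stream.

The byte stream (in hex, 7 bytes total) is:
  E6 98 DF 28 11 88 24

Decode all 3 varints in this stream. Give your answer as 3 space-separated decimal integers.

  byte[0]=0xE6 cont=1 payload=0x66=102: acc |= 102<<0 -> acc=102 shift=7
  byte[1]=0x98 cont=1 payload=0x18=24: acc |= 24<<7 -> acc=3174 shift=14
  byte[2]=0xDF cont=1 payload=0x5F=95: acc |= 95<<14 -> acc=1559654 shift=21
  byte[3]=0x28 cont=0 payload=0x28=40: acc |= 40<<21 -> acc=85445734 shift=28 [end]
Varint 1: bytes[0:4] = E6 98 DF 28 -> value 85445734 (4 byte(s))
  byte[4]=0x11 cont=0 payload=0x11=17: acc |= 17<<0 -> acc=17 shift=7 [end]
Varint 2: bytes[4:5] = 11 -> value 17 (1 byte(s))
  byte[5]=0x88 cont=1 payload=0x08=8: acc |= 8<<0 -> acc=8 shift=7
  byte[6]=0x24 cont=0 payload=0x24=36: acc |= 36<<7 -> acc=4616 shift=14 [end]
Varint 3: bytes[5:7] = 88 24 -> value 4616 (2 byte(s))

Answer: 85445734 17 4616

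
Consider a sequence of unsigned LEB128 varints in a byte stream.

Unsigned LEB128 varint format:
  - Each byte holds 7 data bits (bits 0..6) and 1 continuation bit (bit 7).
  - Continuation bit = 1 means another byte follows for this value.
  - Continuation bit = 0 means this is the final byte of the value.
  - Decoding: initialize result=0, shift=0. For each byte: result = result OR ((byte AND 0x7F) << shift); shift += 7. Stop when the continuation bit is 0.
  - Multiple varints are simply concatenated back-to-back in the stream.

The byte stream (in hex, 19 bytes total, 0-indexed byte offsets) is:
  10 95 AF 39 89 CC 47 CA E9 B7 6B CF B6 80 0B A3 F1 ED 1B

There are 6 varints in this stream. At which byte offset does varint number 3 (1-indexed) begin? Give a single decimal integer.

  byte[0]=0x10 cont=0 payload=0x10=16: acc |= 16<<0 -> acc=16 shift=7 [end]
Varint 1: bytes[0:1] = 10 -> value 16 (1 byte(s))
  byte[1]=0x95 cont=1 payload=0x15=21: acc |= 21<<0 -> acc=21 shift=7
  byte[2]=0xAF cont=1 payload=0x2F=47: acc |= 47<<7 -> acc=6037 shift=14
  byte[3]=0x39 cont=0 payload=0x39=57: acc |= 57<<14 -> acc=939925 shift=21 [end]
Varint 2: bytes[1:4] = 95 AF 39 -> value 939925 (3 byte(s))
  byte[4]=0x89 cont=1 payload=0x09=9: acc |= 9<<0 -> acc=9 shift=7
  byte[5]=0xCC cont=1 payload=0x4C=76: acc |= 76<<7 -> acc=9737 shift=14
  byte[6]=0x47 cont=0 payload=0x47=71: acc |= 71<<14 -> acc=1173001 shift=21 [end]
Varint 3: bytes[4:7] = 89 CC 47 -> value 1173001 (3 byte(s))
  byte[7]=0xCA cont=1 payload=0x4A=74: acc |= 74<<0 -> acc=74 shift=7
  byte[8]=0xE9 cont=1 payload=0x69=105: acc |= 105<<7 -> acc=13514 shift=14
  byte[9]=0xB7 cont=1 payload=0x37=55: acc |= 55<<14 -> acc=914634 shift=21
  byte[10]=0x6B cont=0 payload=0x6B=107: acc |= 107<<21 -> acc=225309898 shift=28 [end]
Varint 4: bytes[7:11] = CA E9 B7 6B -> value 225309898 (4 byte(s))
  byte[11]=0xCF cont=1 payload=0x4F=79: acc |= 79<<0 -> acc=79 shift=7
  byte[12]=0xB6 cont=1 payload=0x36=54: acc |= 54<<7 -> acc=6991 shift=14
  byte[13]=0x80 cont=1 payload=0x00=0: acc |= 0<<14 -> acc=6991 shift=21
  byte[14]=0x0B cont=0 payload=0x0B=11: acc |= 11<<21 -> acc=23075663 shift=28 [end]
Varint 5: bytes[11:15] = CF B6 80 0B -> value 23075663 (4 byte(s))
  byte[15]=0xA3 cont=1 payload=0x23=35: acc |= 35<<0 -> acc=35 shift=7
  byte[16]=0xF1 cont=1 payload=0x71=113: acc |= 113<<7 -> acc=14499 shift=14
  byte[17]=0xED cont=1 payload=0x6D=109: acc |= 109<<14 -> acc=1800355 shift=21
  byte[18]=0x1B cont=0 payload=0x1B=27: acc |= 27<<21 -> acc=58423459 shift=28 [end]
Varint 6: bytes[15:19] = A3 F1 ED 1B -> value 58423459 (4 byte(s))

Answer: 4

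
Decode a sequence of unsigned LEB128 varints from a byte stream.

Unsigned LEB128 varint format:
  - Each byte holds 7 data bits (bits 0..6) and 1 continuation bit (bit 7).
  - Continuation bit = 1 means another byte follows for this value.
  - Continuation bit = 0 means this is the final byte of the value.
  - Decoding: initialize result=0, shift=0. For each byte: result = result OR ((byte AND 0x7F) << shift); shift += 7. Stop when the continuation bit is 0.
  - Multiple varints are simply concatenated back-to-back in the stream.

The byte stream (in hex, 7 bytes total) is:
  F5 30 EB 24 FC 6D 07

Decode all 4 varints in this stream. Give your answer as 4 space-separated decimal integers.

Answer: 6261 4715 14076 7

Derivation:
  byte[0]=0xF5 cont=1 payload=0x75=117: acc |= 117<<0 -> acc=117 shift=7
  byte[1]=0x30 cont=0 payload=0x30=48: acc |= 48<<7 -> acc=6261 shift=14 [end]
Varint 1: bytes[0:2] = F5 30 -> value 6261 (2 byte(s))
  byte[2]=0xEB cont=1 payload=0x6B=107: acc |= 107<<0 -> acc=107 shift=7
  byte[3]=0x24 cont=0 payload=0x24=36: acc |= 36<<7 -> acc=4715 shift=14 [end]
Varint 2: bytes[2:4] = EB 24 -> value 4715 (2 byte(s))
  byte[4]=0xFC cont=1 payload=0x7C=124: acc |= 124<<0 -> acc=124 shift=7
  byte[5]=0x6D cont=0 payload=0x6D=109: acc |= 109<<7 -> acc=14076 shift=14 [end]
Varint 3: bytes[4:6] = FC 6D -> value 14076 (2 byte(s))
  byte[6]=0x07 cont=0 payload=0x07=7: acc |= 7<<0 -> acc=7 shift=7 [end]
Varint 4: bytes[6:7] = 07 -> value 7 (1 byte(s))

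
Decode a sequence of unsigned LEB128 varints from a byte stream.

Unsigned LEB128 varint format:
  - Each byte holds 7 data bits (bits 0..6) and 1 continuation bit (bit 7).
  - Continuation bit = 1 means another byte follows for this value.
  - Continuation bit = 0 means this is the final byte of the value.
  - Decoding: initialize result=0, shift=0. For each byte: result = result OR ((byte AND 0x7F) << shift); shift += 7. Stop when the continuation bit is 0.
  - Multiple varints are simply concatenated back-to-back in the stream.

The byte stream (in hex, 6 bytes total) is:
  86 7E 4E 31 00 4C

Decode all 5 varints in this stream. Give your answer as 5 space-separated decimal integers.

  byte[0]=0x86 cont=1 payload=0x06=6: acc |= 6<<0 -> acc=6 shift=7
  byte[1]=0x7E cont=0 payload=0x7E=126: acc |= 126<<7 -> acc=16134 shift=14 [end]
Varint 1: bytes[0:2] = 86 7E -> value 16134 (2 byte(s))
  byte[2]=0x4E cont=0 payload=0x4E=78: acc |= 78<<0 -> acc=78 shift=7 [end]
Varint 2: bytes[2:3] = 4E -> value 78 (1 byte(s))
  byte[3]=0x31 cont=0 payload=0x31=49: acc |= 49<<0 -> acc=49 shift=7 [end]
Varint 3: bytes[3:4] = 31 -> value 49 (1 byte(s))
  byte[4]=0x00 cont=0 payload=0x00=0: acc |= 0<<0 -> acc=0 shift=7 [end]
Varint 4: bytes[4:5] = 00 -> value 0 (1 byte(s))
  byte[5]=0x4C cont=0 payload=0x4C=76: acc |= 76<<0 -> acc=76 shift=7 [end]
Varint 5: bytes[5:6] = 4C -> value 76 (1 byte(s))

Answer: 16134 78 49 0 76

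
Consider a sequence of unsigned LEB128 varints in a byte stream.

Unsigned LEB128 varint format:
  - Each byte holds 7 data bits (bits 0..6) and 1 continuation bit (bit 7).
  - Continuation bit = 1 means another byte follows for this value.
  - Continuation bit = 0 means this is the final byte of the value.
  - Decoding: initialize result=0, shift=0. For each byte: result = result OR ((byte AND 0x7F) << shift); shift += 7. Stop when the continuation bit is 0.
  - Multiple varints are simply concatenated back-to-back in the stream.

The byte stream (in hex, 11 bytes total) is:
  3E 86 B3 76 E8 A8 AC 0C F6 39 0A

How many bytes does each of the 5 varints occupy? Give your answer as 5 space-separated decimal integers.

  byte[0]=0x3E cont=0 payload=0x3E=62: acc |= 62<<0 -> acc=62 shift=7 [end]
Varint 1: bytes[0:1] = 3E -> value 62 (1 byte(s))
  byte[1]=0x86 cont=1 payload=0x06=6: acc |= 6<<0 -> acc=6 shift=7
  byte[2]=0xB3 cont=1 payload=0x33=51: acc |= 51<<7 -> acc=6534 shift=14
  byte[3]=0x76 cont=0 payload=0x76=118: acc |= 118<<14 -> acc=1939846 shift=21 [end]
Varint 2: bytes[1:4] = 86 B3 76 -> value 1939846 (3 byte(s))
  byte[4]=0xE8 cont=1 payload=0x68=104: acc |= 104<<0 -> acc=104 shift=7
  byte[5]=0xA8 cont=1 payload=0x28=40: acc |= 40<<7 -> acc=5224 shift=14
  byte[6]=0xAC cont=1 payload=0x2C=44: acc |= 44<<14 -> acc=726120 shift=21
  byte[7]=0x0C cont=0 payload=0x0C=12: acc |= 12<<21 -> acc=25891944 shift=28 [end]
Varint 3: bytes[4:8] = E8 A8 AC 0C -> value 25891944 (4 byte(s))
  byte[8]=0xF6 cont=1 payload=0x76=118: acc |= 118<<0 -> acc=118 shift=7
  byte[9]=0x39 cont=0 payload=0x39=57: acc |= 57<<7 -> acc=7414 shift=14 [end]
Varint 4: bytes[8:10] = F6 39 -> value 7414 (2 byte(s))
  byte[10]=0x0A cont=0 payload=0x0A=10: acc |= 10<<0 -> acc=10 shift=7 [end]
Varint 5: bytes[10:11] = 0A -> value 10 (1 byte(s))

Answer: 1 3 4 2 1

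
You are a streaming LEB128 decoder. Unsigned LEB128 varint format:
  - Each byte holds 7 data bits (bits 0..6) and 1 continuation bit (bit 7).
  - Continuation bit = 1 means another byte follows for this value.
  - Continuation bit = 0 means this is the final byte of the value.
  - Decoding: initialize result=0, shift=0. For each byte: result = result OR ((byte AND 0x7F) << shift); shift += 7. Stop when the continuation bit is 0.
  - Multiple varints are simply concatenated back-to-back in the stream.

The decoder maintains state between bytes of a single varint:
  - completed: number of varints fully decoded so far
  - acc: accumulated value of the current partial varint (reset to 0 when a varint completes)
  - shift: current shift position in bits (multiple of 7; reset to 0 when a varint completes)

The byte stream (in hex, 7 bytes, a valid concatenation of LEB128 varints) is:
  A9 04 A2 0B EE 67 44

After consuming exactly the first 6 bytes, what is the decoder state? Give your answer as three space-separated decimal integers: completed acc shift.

byte[0]=0xA9 cont=1 payload=0x29: acc |= 41<<0 -> completed=0 acc=41 shift=7
byte[1]=0x04 cont=0 payload=0x04: varint #1 complete (value=553); reset -> completed=1 acc=0 shift=0
byte[2]=0xA2 cont=1 payload=0x22: acc |= 34<<0 -> completed=1 acc=34 shift=7
byte[3]=0x0B cont=0 payload=0x0B: varint #2 complete (value=1442); reset -> completed=2 acc=0 shift=0
byte[4]=0xEE cont=1 payload=0x6E: acc |= 110<<0 -> completed=2 acc=110 shift=7
byte[5]=0x67 cont=0 payload=0x67: varint #3 complete (value=13294); reset -> completed=3 acc=0 shift=0

Answer: 3 0 0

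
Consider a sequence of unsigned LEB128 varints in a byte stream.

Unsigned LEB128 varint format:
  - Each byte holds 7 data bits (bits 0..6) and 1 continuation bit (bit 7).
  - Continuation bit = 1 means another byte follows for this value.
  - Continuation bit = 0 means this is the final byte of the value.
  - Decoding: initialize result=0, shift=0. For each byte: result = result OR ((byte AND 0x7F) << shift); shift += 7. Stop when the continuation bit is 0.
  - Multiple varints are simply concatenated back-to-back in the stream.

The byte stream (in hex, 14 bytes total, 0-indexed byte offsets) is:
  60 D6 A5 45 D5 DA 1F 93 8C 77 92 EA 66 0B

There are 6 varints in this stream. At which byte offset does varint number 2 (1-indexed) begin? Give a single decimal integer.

Answer: 1

Derivation:
  byte[0]=0x60 cont=0 payload=0x60=96: acc |= 96<<0 -> acc=96 shift=7 [end]
Varint 1: bytes[0:1] = 60 -> value 96 (1 byte(s))
  byte[1]=0xD6 cont=1 payload=0x56=86: acc |= 86<<0 -> acc=86 shift=7
  byte[2]=0xA5 cont=1 payload=0x25=37: acc |= 37<<7 -> acc=4822 shift=14
  byte[3]=0x45 cont=0 payload=0x45=69: acc |= 69<<14 -> acc=1135318 shift=21 [end]
Varint 2: bytes[1:4] = D6 A5 45 -> value 1135318 (3 byte(s))
  byte[4]=0xD5 cont=1 payload=0x55=85: acc |= 85<<0 -> acc=85 shift=7
  byte[5]=0xDA cont=1 payload=0x5A=90: acc |= 90<<7 -> acc=11605 shift=14
  byte[6]=0x1F cont=0 payload=0x1F=31: acc |= 31<<14 -> acc=519509 shift=21 [end]
Varint 3: bytes[4:7] = D5 DA 1F -> value 519509 (3 byte(s))
  byte[7]=0x93 cont=1 payload=0x13=19: acc |= 19<<0 -> acc=19 shift=7
  byte[8]=0x8C cont=1 payload=0x0C=12: acc |= 12<<7 -> acc=1555 shift=14
  byte[9]=0x77 cont=0 payload=0x77=119: acc |= 119<<14 -> acc=1951251 shift=21 [end]
Varint 4: bytes[7:10] = 93 8C 77 -> value 1951251 (3 byte(s))
  byte[10]=0x92 cont=1 payload=0x12=18: acc |= 18<<0 -> acc=18 shift=7
  byte[11]=0xEA cont=1 payload=0x6A=106: acc |= 106<<7 -> acc=13586 shift=14
  byte[12]=0x66 cont=0 payload=0x66=102: acc |= 102<<14 -> acc=1684754 shift=21 [end]
Varint 5: bytes[10:13] = 92 EA 66 -> value 1684754 (3 byte(s))
  byte[13]=0x0B cont=0 payload=0x0B=11: acc |= 11<<0 -> acc=11 shift=7 [end]
Varint 6: bytes[13:14] = 0B -> value 11 (1 byte(s))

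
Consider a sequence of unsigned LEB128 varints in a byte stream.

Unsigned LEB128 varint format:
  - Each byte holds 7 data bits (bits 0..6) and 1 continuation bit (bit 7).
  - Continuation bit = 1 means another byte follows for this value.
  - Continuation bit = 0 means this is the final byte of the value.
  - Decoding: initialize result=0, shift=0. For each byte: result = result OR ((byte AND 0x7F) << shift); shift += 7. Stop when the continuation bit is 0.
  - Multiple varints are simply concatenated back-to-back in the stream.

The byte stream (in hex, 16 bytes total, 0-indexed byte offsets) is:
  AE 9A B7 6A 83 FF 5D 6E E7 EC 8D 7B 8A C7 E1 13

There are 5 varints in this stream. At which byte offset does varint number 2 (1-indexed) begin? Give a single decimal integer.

  byte[0]=0xAE cont=1 payload=0x2E=46: acc |= 46<<0 -> acc=46 shift=7
  byte[1]=0x9A cont=1 payload=0x1A=26: acc |= 26<<7 -> acc=3374 shift=14
  byte[2]=0xB7 cont=1 payload=0x37=55: acc |= 55<<14 -> acc=904494 shift=21
  byte[3]=0x6A cont=0 payload=0x6A=106: acc |= 106<<21 -> acc=223202606 shift=28 [end]
Varint 1: bytes[0:4] = AE 9A B7 6A -> value 223202606 (4 byte(s))
  byte[4]=0x83 cont=1 payload=0x03=3: acc |= 3<<0 -> acc=3 shift=7
  byte[5]=0xFF cont=1 payload=0x7F=127: acc |= 127<<7 -> acc=16259 shift=14
  byte[6]=0x5D cont=0 payload=0x5D=93: acc |= 93<<14 -> acc=1539971 shift=21 [end]
Varint 2: bytes[4:7] = 83 FF 5D -> value 1539971 (3 byte(s))
  byte[7]=0x6E cont=0 payload=0x6E=110: acc |= 110<<0 -> acc=110 shift=7 [end]
Varint 3: bytes[7:8] = 6E -> value 110 (1 byte(s))
  byte[8]=0xE7 cont=1 payload=0x67=103: acc |= 103<<0 -> acc=103 shift=7
  byte[9]=0xEC cont=1 payload=0x6C=108: acc |= 108<<7 -> acc=13927 shift=14
  byte[10]=0x8D cont=1 payload=0x0D=13: acc |= 13<<14 -> acc=226919 shift=21
  byte[11]=0x7B cont=0 payload=0x7B=123: acc |= 123<<21 -> acc=258176615 shift=28 [end]
Varint 4: bytes[8:12] = E7 EC 8D 7B -> value 258176615 (4 byte(s))
  byte[12]=0x8A cont=1 payload=0x0A=10: acc |= 10<<0 -> acc=10 shift=7
  byte[13]=0xC7 cont=1 payload=0x47=71: acc |= 71<<7 -> acc=9098 shift=14
  byte[14]=0xE1 cont=1 payload=0x61=97: acc |= 97<<14 -> acc=1598346 shift=21
  byte[15]=0x13 cont=0 payload=0x13=19: acc |= 19<<21 -> acc=41444234 shift=28 [end]
Varint 5: bytes[12:16] = 8A C7 E1 13 -> value 41444234 (4 byte(s))

Answer: 4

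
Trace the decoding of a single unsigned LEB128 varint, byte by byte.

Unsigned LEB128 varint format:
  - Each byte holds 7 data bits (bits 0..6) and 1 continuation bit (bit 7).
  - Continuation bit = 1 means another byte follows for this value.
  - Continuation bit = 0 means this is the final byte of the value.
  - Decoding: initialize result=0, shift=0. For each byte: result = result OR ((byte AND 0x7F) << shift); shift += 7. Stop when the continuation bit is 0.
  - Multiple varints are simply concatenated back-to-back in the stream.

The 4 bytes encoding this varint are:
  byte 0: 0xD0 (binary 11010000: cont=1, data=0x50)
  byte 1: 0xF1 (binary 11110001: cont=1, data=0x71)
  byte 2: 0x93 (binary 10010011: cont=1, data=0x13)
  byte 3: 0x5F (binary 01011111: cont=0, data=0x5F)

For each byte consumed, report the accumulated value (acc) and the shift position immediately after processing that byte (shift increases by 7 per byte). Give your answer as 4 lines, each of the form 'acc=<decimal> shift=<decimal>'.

byte 0=0xD0: payload=0x50=80, contrib = 80<<0 = 80; acc -> 80, shift -> 7
byte 1=0xF1: payload=0x71=113, contrib = 113<<7 = 14464; acc -> 14544, shift -> 14
byte 2=0x93: payload=0x13=19, contrib = 19<<14 = 311296; acc -> 325840, shift -> 21
byte 3=0x5F: payload=0x5F=95, contrib = 95<<21 = 199229440; acc -> 199555280, shift -> 28

Answer: acc=80 shift=7
acc=14544 shift=14
acc=325840 shift=21
acc=199555280 shift=28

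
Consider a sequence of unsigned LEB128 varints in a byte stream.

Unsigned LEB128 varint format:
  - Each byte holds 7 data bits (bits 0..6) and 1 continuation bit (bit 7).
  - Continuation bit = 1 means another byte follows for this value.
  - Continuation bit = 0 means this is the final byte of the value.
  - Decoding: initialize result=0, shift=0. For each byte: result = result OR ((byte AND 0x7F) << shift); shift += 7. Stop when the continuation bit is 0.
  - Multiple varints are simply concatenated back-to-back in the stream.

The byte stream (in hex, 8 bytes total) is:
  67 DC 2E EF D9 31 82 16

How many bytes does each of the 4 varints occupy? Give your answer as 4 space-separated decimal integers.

  byte[0]=0x67 cont=0 payload=0x67=103: acc |= 103<<0 -> acc=103 shift=7 [end]
Varint 1: bytes[0:1] = 67 -> value 103 (1 byte(s))
  byte[1]=0xDC cont=1 payload=0x5C=92: acc |= 92<<0 -> acc=92 shift=7
  byte[2]=0x2E cont=0 payload=0x2E=46: acc |= 46<<7 -> acc=5980 shift=14 [end]
Varint 2: bytes[1:3] = DC 2E -> value 5980 (2 byte(s))
  byte[3]=0xEF cont=1 payload=0x6F=111: acc |= 111<<0 -> acc=111 shift=7
  byte[4]=0xD9 cont=1 payload=0x59=89: acc |= 89<<7 -> acc=11503 shift=14
  byte[5]=0x31 cont=0 payload=0x31=49: acc |= 49<<14 -> acc=814319 shift=21 [end]
Varint 3: bytes[3:6] = EF D9 31 -> value 814319 (3 byte(s))
  byte[6]=0x82 cont=1 payload=0x02=2: acc |= 2<<0 -> acc=2 shift=7
  byte[7]=0x16 cont=0 payload=0x16=22: acc |= 22<<7 -> acc=2818 shift=14 [end]
Varint 4: bytes[6:8] = 82 16 -> value 2818 (2 byte(s))

Answer: 1 2 3 2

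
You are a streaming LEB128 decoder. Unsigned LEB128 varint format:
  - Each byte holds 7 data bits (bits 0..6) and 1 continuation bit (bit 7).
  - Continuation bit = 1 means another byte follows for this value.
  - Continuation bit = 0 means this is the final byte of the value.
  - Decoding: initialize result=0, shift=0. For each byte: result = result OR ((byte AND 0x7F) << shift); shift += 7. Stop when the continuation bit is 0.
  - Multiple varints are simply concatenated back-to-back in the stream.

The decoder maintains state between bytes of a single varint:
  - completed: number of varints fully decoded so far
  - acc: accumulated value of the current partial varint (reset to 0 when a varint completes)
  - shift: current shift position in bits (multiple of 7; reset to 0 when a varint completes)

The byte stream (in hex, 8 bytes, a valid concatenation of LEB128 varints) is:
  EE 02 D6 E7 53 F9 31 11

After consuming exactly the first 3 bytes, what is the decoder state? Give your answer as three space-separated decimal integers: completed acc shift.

byte[0]=0xEE cont=1 payload=0x6E: acc |= 110<<0 -> completed=0 acc=110 shift=7
byte[1]=0x02 cont=0 payload=0x02: varint #1 complete (value=366); reset -> completed=1 acc=0 shift=0
byte[2]=0xD6 cont=1 payload=0x56: acc |= 86<<0 -> completed=1 acc=86 shift=7

Answer: 1 86 7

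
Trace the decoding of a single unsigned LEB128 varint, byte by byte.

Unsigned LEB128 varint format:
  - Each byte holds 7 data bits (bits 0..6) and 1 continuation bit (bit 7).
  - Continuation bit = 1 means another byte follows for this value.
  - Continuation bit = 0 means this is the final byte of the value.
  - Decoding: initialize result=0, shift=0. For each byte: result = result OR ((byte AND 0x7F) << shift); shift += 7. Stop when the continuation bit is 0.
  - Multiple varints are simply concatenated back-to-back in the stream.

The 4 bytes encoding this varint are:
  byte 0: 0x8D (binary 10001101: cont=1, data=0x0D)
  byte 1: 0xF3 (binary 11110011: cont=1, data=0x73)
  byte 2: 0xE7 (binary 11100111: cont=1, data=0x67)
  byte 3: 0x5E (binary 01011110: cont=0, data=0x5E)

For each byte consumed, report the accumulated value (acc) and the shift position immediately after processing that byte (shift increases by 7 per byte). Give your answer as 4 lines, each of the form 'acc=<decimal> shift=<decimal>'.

byte 0=0x8D: payload=0x0D=13, contrib = 13<<0 = 13; acc -> 13, shift -> 7
byte 1=0xF3: payload=0x73=115, contrib = 115<<7 = 14720; acc -> 14733, shift -> 14
byte 2=0xE7: payload=0x67=103, contrib = 103<<14 = 1687552; acc -> 1702285, shift -> 21
byte 3=0x5E: payload=0x5E=94, contrib = 94<<21 = 197132288; acc -> 198834573, shift -> 28

Answer: acc=13 shift=7
acc=14733 shift=14
acc=1702285 shift=21
acc=198834573 shift=28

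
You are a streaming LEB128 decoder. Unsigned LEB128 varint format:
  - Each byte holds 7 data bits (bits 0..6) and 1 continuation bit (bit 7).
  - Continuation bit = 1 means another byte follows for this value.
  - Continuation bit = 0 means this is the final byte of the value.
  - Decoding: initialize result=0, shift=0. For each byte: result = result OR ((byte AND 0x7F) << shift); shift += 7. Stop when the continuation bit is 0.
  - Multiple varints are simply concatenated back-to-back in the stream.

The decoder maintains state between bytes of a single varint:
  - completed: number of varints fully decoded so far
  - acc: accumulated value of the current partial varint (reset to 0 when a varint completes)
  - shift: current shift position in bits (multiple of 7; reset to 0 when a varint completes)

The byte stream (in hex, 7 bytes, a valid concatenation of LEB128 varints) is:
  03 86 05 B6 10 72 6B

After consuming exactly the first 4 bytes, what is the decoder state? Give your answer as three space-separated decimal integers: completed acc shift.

byte[0]=0x03 cont=0 payload=0x03: varint #1 complete (value=3); reset -> completed=1 acc=0 shift=0
byte[1]=0x86 cont=1 payload=0x06: acc |= 6<<0 -> completed=1 acc=6 shift=7
byte[2]=0x05 cont=0 payload=0x05: varint #2 complete (value=646); reset -> completed=2 acc=0 shift=0
byte[3]=0xB6 cont=1 payload=0x36: acc |= 54<<0 -> completed=2 acc=54 shift=7

Answer: 2 54 7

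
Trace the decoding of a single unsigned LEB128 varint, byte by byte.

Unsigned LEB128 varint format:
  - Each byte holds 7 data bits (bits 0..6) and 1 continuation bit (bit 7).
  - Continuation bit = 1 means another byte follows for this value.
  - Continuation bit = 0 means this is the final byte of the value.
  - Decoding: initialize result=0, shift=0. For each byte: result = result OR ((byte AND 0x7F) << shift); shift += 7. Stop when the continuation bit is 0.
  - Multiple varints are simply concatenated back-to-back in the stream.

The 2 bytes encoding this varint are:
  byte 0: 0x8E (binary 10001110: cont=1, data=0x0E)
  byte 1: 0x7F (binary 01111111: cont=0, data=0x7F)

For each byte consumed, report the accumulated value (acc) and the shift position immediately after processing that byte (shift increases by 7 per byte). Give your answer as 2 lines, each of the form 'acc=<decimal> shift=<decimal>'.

byte 0=0x8E: payload=0x0E=14, contrib = 14<<0 = 14; acc -> 14, shift -> 7
byte 1=0x7F: payload=0x7F=127, contrib = 127<<7 = 16256; acc -> 16270, shift -> 14

Answer: acc=14 shift=7
acc=16270 shift=14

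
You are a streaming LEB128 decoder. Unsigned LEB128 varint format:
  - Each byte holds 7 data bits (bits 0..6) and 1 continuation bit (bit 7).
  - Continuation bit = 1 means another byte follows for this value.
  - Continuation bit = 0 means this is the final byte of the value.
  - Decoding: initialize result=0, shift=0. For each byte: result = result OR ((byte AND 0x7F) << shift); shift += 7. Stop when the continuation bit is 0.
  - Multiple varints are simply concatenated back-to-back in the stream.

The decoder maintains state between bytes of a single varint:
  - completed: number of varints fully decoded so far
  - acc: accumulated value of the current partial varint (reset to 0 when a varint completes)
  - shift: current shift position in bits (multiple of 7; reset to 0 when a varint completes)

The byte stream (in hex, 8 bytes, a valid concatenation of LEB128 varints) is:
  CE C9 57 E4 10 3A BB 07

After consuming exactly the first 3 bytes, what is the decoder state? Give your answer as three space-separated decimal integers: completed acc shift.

byte[0]=0xCE cont=1 payload=0x4E: acc |= 78<<0 -> completed=0 acc=78 shift=7
byte[1]=0xC9 cont=1 payload=0x49: acc |= 73<<7 -> completed=0 acc=9422 shift=14
byte[2]=0x57 cont=0 payload=0x57: varint #1 complete (value=1434830); reset -> completed=1 acc=0 shift=0

Answer: 1 0 0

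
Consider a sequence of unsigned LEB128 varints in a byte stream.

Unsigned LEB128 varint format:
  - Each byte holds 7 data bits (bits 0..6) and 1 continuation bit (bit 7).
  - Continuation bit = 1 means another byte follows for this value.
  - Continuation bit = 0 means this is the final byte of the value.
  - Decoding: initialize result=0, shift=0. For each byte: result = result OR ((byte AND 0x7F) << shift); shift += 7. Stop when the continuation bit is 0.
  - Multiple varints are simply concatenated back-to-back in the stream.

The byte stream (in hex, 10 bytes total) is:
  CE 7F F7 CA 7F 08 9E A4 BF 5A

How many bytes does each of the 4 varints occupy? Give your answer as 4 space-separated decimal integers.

Answer: 2 3 1 4

Derivation:
  byte[0]=0xCE cont=1 payload=0x4E=78: acc |= 78<<0 -> acc=78 shift=7
  byte[1]=0x7F cont=0 payload=0x7F=127: acc |= 127<<7 -> acc=16334 shift=14 [end]
Varint 1: bytes[0:2] = CE 7F -> value 16334 (2 byte(s))
  byte[2]=0xF7 cont=1 payload=0x77=119: acc |= 119<<0 -> acc=119 shift=7
  byte[3]=0xCA cont=1 payload=0x4A=74: acc |= 74<<7 -> acc=9591 shift=14
  byte[4]=0x7F cont=0 payload=0x7F=127: acc |= 127<<14 -> acc=2090359 shift=21 [end]
Varint 2: bytes[2:5] = F7 CA 7F -> value 2090359 (3 byte(s))
  byte[5]=0x08 cont=0 payload=0x08=8: acc |= 8<<0 -> acc=8 shift=7 [end]
Varint 3: bytes[5:6] = 08 -> value 8 (1 byte(s))
  byte[6]=0x9E cont=1 payload=0x1E=30: acc |= 30<<0 -> acc=30 shift=7
  byte[7]=0xA4 cont=1 payload=0x24=36: acc |= 36<<7 -> acc=4638 shift=14
  byte[8]=0xBF cont=1 payload=0x3F=63: acc |= 63<<14 -> acc=1036830 shift=21
  byte[9]=0x5A cont=0 payload=0x5A=90: acc |= 90<<21 -> acc=189780510 shift=28 [end]
Varint 4: bytes[6:10] = 9E A4 BF 5A -> value 189780510 (4 byte(s))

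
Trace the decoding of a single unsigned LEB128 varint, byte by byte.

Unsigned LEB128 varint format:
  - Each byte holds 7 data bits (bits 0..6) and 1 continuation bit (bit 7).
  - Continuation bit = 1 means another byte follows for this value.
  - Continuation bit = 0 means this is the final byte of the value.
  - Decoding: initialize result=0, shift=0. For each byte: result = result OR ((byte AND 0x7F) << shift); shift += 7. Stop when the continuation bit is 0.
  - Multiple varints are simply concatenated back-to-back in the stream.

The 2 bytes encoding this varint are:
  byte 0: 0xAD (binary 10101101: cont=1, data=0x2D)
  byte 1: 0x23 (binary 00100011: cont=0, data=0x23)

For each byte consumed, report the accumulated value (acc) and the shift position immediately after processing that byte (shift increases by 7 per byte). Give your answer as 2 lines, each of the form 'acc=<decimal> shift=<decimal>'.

Answer: acc=45 shift=7
acc=4525 shift=14

Derivation:
byte 0=0xAD: payload=0x2D=45, contrib = 45<<0 = 45; acc -> 45, shift -> 7
byte 1=0x23: payload=0x23=35, contrib = 35<<7 = 4480; acc -> 4525, shift -> 14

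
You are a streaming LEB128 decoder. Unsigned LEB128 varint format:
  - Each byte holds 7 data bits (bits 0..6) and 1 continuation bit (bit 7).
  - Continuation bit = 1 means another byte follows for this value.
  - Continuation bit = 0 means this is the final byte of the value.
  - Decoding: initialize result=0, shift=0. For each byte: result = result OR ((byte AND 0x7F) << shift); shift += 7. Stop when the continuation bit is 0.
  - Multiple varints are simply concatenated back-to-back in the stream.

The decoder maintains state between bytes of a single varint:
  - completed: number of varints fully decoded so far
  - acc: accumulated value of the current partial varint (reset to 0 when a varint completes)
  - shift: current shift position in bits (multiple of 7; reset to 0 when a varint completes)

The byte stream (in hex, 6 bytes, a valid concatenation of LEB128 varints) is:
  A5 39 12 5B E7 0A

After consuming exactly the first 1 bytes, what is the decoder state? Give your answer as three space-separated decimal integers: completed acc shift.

Answer: 0 37 7

Derivation:
byte[0]=0xA5 cont=1 payload=0x25: acc |= 37<<0 -> completed=0 acc=37 shift=7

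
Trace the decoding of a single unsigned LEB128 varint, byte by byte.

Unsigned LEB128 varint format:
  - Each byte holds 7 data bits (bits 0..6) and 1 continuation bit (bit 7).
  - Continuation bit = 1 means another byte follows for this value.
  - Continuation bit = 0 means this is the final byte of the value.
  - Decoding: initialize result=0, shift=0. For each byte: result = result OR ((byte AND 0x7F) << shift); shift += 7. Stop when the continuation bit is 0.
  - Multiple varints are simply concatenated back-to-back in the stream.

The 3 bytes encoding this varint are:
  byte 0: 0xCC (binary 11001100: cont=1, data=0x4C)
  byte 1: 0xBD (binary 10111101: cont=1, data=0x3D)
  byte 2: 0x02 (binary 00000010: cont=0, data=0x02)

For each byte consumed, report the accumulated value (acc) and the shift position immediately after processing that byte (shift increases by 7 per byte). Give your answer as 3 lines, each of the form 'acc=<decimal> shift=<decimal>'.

Answer: acc=76 shift=7
acc=7884 shift=14
acc=40652 shift=21

Derivation:
byte 0=0xCC: payload=0x4C=76, contrib = 76<<0 = 76; acc -> 76, shift -> 7
byte 1=0xBD: payload=0x3D=61, contrib = 61<<7 = 7808; acc -> 7884, shift -> 14
byte 2=0x02: payload=0x02=2, contrib = 2<<14 = 32768; acc -> 40652, shift -> 21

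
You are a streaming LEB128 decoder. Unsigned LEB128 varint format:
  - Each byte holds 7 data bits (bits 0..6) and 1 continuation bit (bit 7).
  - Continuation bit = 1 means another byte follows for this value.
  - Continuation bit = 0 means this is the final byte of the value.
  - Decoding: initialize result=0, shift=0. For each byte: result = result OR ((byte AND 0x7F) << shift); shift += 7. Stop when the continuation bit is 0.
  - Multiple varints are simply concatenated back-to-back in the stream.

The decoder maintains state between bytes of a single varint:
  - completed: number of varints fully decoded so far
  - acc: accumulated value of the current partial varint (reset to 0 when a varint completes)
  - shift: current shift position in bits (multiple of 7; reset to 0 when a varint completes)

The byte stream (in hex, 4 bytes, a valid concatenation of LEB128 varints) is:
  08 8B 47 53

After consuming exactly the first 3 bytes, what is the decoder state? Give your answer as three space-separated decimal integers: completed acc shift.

Answer: 2 0 0

Derivation:
byte[0]=0x08 cont=0 payload=0x08: varint #1 complete (value=8); reset -> completed=1 acc=0 shift=0
byte[1]=0x8B cont=1 payload=0x0B: acc |= 11<<0 -> completed=1 acc=11 shift=7
byte[2]=0x47 cont=0 payload=0x47: varint #2 complete (value=9099); reset -> completed=2 acc=0 shift=0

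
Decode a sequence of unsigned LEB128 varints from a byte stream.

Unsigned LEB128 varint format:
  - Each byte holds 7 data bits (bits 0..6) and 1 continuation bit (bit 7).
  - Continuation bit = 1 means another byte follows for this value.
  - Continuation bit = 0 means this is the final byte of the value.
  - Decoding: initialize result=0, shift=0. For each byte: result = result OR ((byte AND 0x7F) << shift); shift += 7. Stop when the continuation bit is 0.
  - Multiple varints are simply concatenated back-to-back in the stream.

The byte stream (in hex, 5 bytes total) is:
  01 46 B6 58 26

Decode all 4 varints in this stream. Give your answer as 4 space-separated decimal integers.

Answer: 1 70 11318 38

Derivation:
  byte[0]=0x01 cont=0 payload=0x01=1: acc |= 1<<0 -> acc=1 shift=7 [end]
Varint 1: bytes[0:1] = 01 -> value 1 (1 byte(s))
  byte[1]=0x46 cont=0 payload=0x46=70: acc |= 70<<0 -> acc=70 shift=7 [end]
Varint 2: bytes[1:2] = 46 -> value 70 (1 byte(s))
  byte[2]=0xB6 cont=1 payload=0x36=54: acc |= 54<<0 -> acc=54 shift=7
  byte[3]=0x58 cont=0 payload=0x58=88: acc |= 88<<7 -> acc=11318 shift=14 [end]
Varint 3: bytes[2:4] = B6 58 -> value 11318 (2 byte(s))
  byte[4]=0x26 cont=0 payload=0x26=38: acc |= 38<<0 -> acc=38 shift=7 [end]
Varint 4: bytes[4:5] = 26 -> value 38 (1 byte(s))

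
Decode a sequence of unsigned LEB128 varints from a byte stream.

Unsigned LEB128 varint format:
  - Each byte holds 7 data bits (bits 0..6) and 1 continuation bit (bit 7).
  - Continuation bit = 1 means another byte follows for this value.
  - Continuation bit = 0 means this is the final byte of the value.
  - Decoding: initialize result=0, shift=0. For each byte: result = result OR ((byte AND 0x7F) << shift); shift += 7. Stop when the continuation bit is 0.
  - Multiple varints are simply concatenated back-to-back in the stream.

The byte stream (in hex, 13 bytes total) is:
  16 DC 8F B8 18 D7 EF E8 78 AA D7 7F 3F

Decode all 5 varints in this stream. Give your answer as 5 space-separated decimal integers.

  byte[0]=0x16 cont=0 payload=0x16=22: acc |= 22<<0 -> acc=22 shift=7 [end]
Varint 1: bytes[0:1] = 16 -> value 22 (1 byte(s))
  byte[1]=0xDC cont=1 payload=0x5C=92: acc |= 92<<0 -> acc=92 shift=7
  byte[2]=0x8F cont=1 payload=0x0F=15: acc |= 15<<7 -> acc=2012 shift=14
  byte[3]=0xB8 cont=1 payload=0x38=56: acc |= 56<<14 -> acc=919516 shift=21
  byte[4]=0x18 cont=0 payload=0x18=24: acc |= 24<<21 -> acc=51251164 shift=28 [end]
Varint 2: bytes[1:5] = DC 8F B8 18 -> value 51251164 (4 byte(s))
  byte[5]=0xD7 cont=1 payload=0x57=87: acc |= 87<<0 -> acc=87 shift=7
  byte[6]=0xEF cont=1 payload=0x6F=111: acc |= 111<<7 -> acc=14295 shift=14
  byte[7]=0xE8 cont=1 payload=0x68=104: acc |= 104<<14 -> acc=1718231 shift=21
  byte[8]=0x78 cont=0 payload=0x78=120: acc |= 120<<21 -> acc=253376471 shift=28 [end]
Varint 3: bytes[5:9] = D7 EF E8 78 -> value 253376471 (4 byte(s))
  byte[9]=0xAA cont=1 payload=0x2A=42: acc |= 42<<0 -> acc=42 shift=7
  byte[10]=0xD7 cont=1 payload=0x57=87: acc |= 87<<7 -> acc=11178 shift=14
  byte[11]=0x7F cont=0 payload=0x7F=127: acc |= 127<<14 -> acc=2091946 shift=21 [end]
Varint 4: bytes[9:12] = AA D7 7F -> value 2091946 (3 byte(s))
  byte[12]=0x3F cont=0 payload=0x3F=63: acc |= 63<<0 -> acc=63 shift=7 [end]
Varint 5: bytes[12:13] = 3F -> value 63 (1 byte(s))

Answer: 22 51251164 253376471 2091946 63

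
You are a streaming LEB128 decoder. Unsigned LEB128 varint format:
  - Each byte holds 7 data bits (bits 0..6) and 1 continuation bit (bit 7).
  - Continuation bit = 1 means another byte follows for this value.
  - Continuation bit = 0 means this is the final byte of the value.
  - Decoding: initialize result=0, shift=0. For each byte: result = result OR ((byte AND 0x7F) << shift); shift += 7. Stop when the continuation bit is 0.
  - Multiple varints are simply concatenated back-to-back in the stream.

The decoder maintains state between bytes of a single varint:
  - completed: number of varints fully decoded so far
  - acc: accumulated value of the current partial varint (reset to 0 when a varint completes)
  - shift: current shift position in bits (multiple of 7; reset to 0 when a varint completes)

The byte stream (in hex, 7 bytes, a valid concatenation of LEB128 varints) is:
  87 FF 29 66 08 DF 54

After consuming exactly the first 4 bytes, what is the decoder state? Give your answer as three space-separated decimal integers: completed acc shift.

byte[0]=0x87 cont=1 payload=0x07: acc |= 7<<0 -> completed=0 acc=7 shift=7
byte[1]=0xFF cont=1 payload=0x7F: acc |= 127<<7 -> completed=0 acc=16263 shift=14
byte[2]=0x29 cont=0 payload=0x29: varint #1 complete (value=688007); reset -> completed=1 acc=0 shift=0
byte[3]=0x66 cont=0 payload=0x66: varint #2 complete (value=102); reset -> completed=2 acc=0 shift=0

Answer: 2 0 0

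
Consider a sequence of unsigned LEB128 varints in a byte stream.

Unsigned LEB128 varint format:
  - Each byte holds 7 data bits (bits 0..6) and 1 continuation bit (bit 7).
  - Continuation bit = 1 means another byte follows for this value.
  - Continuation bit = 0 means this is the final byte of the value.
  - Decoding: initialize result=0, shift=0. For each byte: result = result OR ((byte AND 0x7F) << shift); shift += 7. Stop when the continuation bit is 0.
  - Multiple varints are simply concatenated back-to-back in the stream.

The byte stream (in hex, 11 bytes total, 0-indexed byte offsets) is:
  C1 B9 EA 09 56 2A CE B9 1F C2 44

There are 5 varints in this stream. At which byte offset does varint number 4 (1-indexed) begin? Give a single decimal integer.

  byte[0]=0xC1 cont=1 payload=0x41=65: acc |= 65<<0 -> acc=65 shift=7
  byte[1]=0xB9 cont=1 payload=0x39=57: acc |= 57<<7 -> acc=7361 shift=14
  byte[2]=0xEA cont=1 payload=0x6A=106: acc |= 106<<14 -> acc=1744065 shift=21
  byte[3]=0x09 cont=0 payload=0x09=9: acc |= 9<<21 -> acc=20618433 shift=28 [end]
Varint 1: bytes[0:4] = C1 B9 EA 09 -> value 20618433 (4 byte(s))
  byte[4]=0x56 cont=0 payload=0x56=86: acc |= 86<<0 -> acc=86 shift=7 [end]
Varint 2: bytes[4:5] = 56 -> value 86 (1 byte(s))
  byte[5]=0x2A cont=0 payload=0x2A=42: acc |= 42<<0 -> acc=42 shift=7 [end]
Varint 3: bytes[5:6] = 2A -> value 42 (1 byte(s))
  byte[6]=0xCE cont=1 payload=0x4E=78: acc |= 78<<0 -> acc=78 shift=7
  byte[7]=0xB9 cont=1 payload=0x39=57: acc |= 57<<7 -> acc=7374 shift=14
  byte[8]=0x1F cont=0 payload=0x1F=31: acc |= 31<<14 -> acc=515278 shift=21 [end]
Varint 4: bytes[6:9] = CE B9 1F -> value 515278 (3 byte(s))
  byte[9]=0xC2 cont=1 payload=0x42=66: acc |= 66<<0 -> acc=66 shift=7
  byte[10]=0x44 cont=0 payload=0x44=68: acc |= 68<<7 -> acc=8770 shift=14 [end]
Varint 5: bytes[9:11] = C2 44 -> value 8770 (2 byte(s))

Answer: 6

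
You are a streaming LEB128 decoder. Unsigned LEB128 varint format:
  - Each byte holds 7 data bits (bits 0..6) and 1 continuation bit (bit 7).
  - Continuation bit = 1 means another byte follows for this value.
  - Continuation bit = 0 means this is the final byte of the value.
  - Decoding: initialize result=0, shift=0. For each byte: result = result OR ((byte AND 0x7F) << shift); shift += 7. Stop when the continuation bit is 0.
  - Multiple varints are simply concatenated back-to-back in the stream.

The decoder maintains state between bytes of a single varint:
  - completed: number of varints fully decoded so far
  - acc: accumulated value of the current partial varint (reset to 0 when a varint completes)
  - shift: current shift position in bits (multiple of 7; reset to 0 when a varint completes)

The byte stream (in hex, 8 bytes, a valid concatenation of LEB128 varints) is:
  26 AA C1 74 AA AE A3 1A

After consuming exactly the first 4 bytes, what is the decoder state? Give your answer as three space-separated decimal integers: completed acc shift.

Answer: 2 0 0

Derivation:
byte[0]=0x26 cont=0 payload=0x26: varint #1 complete (value=38); reset -> completed=1 acc=0 shift=0
byte[1]=0xAA cont=1 payload=0x2A: acc |= 42<<0 -> completed=1 acc=42 shift=7
byte[2]=0xC1 cont=1 payload=0x41: acc |= 65<<7 -> completed=1 acc=8362 shift=14
byte[3]=0x74 cont=0 payload=0x74: varint #2 complete (value=1908906); reset -> completed=2 acc=0 shift=0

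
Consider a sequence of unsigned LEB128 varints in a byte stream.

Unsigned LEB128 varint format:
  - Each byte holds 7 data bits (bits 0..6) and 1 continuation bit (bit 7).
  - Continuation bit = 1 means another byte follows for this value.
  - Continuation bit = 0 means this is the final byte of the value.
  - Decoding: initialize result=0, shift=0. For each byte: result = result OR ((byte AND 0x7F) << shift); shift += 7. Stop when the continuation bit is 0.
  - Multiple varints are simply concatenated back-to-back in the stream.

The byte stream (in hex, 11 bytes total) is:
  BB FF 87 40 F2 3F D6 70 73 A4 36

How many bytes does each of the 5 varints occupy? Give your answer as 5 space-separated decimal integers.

  byte[0]=0xBB cont=1 payload=0x3B=59: acc |= 59<<0 -> acc=59 shift=7
  byte[1]=0xFF cont=1 payload=0x7F=127: acc |= 127<<7 -> acc=16315 shift=14
  byte[2]=0x87 cont=1 payload=0x07=7: acc |= 7<<14 -> acc=131003 shift=21
  byte[3]=0x40 cont=0 payload=0x40=64: acc |= 64<<21 -> acc=134348731 shift=28 [end]
Varint 1: bytes[0:4] = BB FF 87 40 -> value 134348731 (4 byte(s))
  byte[4]=0xF2 cont=1 payload=0x72=114: acc |= 114<<0 -> acc=114 shift=7
  byte[5]=0x3F cont=0 payload=0x3F=63: acc |= 63<<7 -> acc=8178 shift=14 [end]
Varint 2: bytes[4:6] = F2 3F -> value 8178 (2 byte(s))
  byte[6]=0xD6 cont=1 payload=0x56=86: acc |= 86<<0 -> acc=86 shift=7
  byte[7]=0x70 cont=0 payload=0x70=112: acc |= 112<<7 -> acc=14422 shift=14 [end]
Varint 3: bytes[6:8] = D6 70 -> value 14422 (2 byte(s))
  byte[8]=0x73 cont=0 payload=0x73=115: acc |= 115<<0 -> acc=115 shift=7 [end]
Varint 4: bytes[8:9] = 73 -> value 115 (1 byte(s))
  byte[9]=0xA4 cont=1 payload=0x24=36: acc |= 36<<0 -> acc=36 shift=7
  byte[10]=0x36 cont=0 payload=0x36=54: acc |= 54<<7 -> acc=6948 shift=14 [end]
Varint 5: bytes[9:11] = A4 36 -> value 6948 (2 byte(s))

Answer: 4 2 2 1 2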